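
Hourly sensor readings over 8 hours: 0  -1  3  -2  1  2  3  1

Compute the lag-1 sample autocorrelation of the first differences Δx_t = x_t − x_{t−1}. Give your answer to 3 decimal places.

-0.661

First differences Δx: -1, 4, -5, 3, 1, 1, -2
Mean of differences = 0.1429
Numerator Σ(Δx_t−Δx̄)(Δx_{t+1}−Δx̄) = -37.5918
Denominator Σ(Δx_t−Δx̄)² = 56.8571
r_1(Δx) = -37.5918 / 56.8571 = -0.661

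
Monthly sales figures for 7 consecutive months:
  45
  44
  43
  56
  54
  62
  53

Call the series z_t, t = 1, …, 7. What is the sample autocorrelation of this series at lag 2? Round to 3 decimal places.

0.162

Mean z̄ = (45 + 44 + 43 + 56 + 54 + 62 + 53)/7 = 51.0000
Deviations from mean: -6.0000, -7.0000, -8.0000, 5.0000, 3.0000, 11.0000, 2.0000
Σ(z_t−z̄)(z_{t+2}−z̄) = (48.0000) + (-35.0000) + (-24.0000) + (55.0000) + (6.0000) = 50.0000
Denominator Σ(z_t−z̄)² = 308.0000
r_2 = 50.0000 / 308.0000 = 0.162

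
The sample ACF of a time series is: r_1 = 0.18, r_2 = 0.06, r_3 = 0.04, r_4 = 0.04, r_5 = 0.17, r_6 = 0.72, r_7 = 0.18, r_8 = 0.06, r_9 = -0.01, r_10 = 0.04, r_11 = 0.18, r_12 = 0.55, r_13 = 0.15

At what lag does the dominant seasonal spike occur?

6

The largest autocorrelation is r_6 = 0.72, with a weaker echo at lag 12 (0.55); the remaining lags stay at or below 0.18.
The dominant spike at lag 6 indicates a seasonal period of 6.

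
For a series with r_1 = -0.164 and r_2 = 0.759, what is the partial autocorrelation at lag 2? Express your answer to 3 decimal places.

φ_{22} = (r_2 − r_1²) / (1 − r_1²)
r_1² = (-0.164)² = 0.026896
Numerator = 0.759 − 0.0269 = 0.7321; denominator = 1 − 0.0269 = 0.9731
φ_{22} = 0.7321 / 0.9731 = 0.752

0.752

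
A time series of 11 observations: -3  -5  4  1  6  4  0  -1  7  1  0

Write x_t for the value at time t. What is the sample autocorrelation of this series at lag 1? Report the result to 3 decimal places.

0.042

Mean x̄ = (-3 − 5 + 4 + 1 + 6 + 4 + 0 − 1 + 7 + 1 + 0)/11 = 1.2727
Numerator Σ_{t=1}^{10}(x_t−x̄)(x_{t+1}−x̄) = 5.7438
Denominator Σ(x_t−x̄)² = 136.1818
r_1 = 5.7438 / 136.1818 = 0.042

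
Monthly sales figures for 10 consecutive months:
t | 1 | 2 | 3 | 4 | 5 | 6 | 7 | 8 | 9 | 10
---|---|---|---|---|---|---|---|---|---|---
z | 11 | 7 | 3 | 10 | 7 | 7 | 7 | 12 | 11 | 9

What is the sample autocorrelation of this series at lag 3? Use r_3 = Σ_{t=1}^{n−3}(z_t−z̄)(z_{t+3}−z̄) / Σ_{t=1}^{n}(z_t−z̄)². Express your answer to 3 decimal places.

Mean z̄ = (11 + 7 + 3 + 10 + 7 + 7 + 7 + 12 + 11 + 9)/10 = 8.4000
Numerator Σ_{t=1}^{7}(z_t−z̄)(z_{t+3}−z̄) = 1.9200
Denominator Σ(z_t−z̄)² = 66.4000
r_3 = 1.9200 / 66.4000 = 0.029

0.029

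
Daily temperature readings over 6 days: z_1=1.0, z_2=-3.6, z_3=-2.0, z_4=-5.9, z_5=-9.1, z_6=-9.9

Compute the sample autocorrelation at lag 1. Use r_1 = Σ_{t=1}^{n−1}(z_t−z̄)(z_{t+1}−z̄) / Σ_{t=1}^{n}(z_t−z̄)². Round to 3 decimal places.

0.381

Mean z̄ = (1.0 − 3.6 − 2.0 − 5.9 − 9.1 − 9.9)/6 = -4.9167
Deviations from mean: 5.9167, 1.3167, 2.9167, -0.9833, -4.1833, -4.9833
Σ(z_t−z̄)(z_{t+1}−z̄) = (7.7903) + (3.8403) + (-2.8681) + (4.1136) + (20.8469) = 33.7231
Denominator Σ(z_t−z̄)² = 88.5483
r_1 = 33.7231 / 88.5483 = 0.381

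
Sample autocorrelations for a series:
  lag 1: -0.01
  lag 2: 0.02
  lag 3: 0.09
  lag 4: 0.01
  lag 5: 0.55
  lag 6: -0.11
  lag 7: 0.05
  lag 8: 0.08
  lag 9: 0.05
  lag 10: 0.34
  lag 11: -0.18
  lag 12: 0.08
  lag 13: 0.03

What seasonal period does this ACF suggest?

The largest autocorrelation is r_5 = 0.55, with a weaker echo at lag 10 (0.34); the remaining lags stay at or below 0.09.
The dominant spike at lag 5 indicates a seasonal period of 5.

5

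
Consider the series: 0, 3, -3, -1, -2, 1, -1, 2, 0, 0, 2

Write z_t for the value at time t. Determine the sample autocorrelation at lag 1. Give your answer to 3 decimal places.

-0.271

Mean z̄ = (0 + 3 − 3 − 1 − 2 + 1 − 1 + 2 + 0 + 0 + 2)/11 = 0.0909
Numerator Σ_{t=1}^{10}(z_t−z̄)(z_{t+1}−z̄) = -8.9174
Denominator Σ(z_t−z̄)² = 32.9091
r_1 = -8.9174 / 32.9091 = -0.271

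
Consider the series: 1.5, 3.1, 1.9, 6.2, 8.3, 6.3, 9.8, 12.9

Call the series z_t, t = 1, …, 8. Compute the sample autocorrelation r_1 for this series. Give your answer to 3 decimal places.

Mean z̄ = (1.5 + 3.1 + 1.9 + 6.2 + 8.3 + 6.3 + 9.8 + 12.9)/8 = 6.2500
Deviations from mean: -4.7500, -3.1500, -4.3500, -0.0500, 2.0500, 0.0500, 3.5500, 6.6500
Σ(z_t−z̄)(z_{t+1}−z̄) = (14.9625) + (13.7025) + (0.2175) + (-0.1025) + (0.1025) + (0.1775) + (23.6075) = 52.6675
Denominator Σ(z_t−z̄)² = 112.4400
r_1 = 52.6675 / 112.4400 = 0.468

0.468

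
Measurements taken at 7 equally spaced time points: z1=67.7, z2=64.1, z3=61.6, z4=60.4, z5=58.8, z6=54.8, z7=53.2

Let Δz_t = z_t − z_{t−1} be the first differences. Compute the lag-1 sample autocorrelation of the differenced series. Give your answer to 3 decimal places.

First differences Δz: -3.6, -2.5, -1.2, -1.6, -4.0, -1.6
Mean of differences = -2.4167
Numerator Σ(Δz_t−Δz̄)(Δz_{t+1}−Δz̄) = -1.5953
Denominator Σ(Δz_t−Δz̄)² = 6.7283
r_1(Δz) = -1.5953 / 6.7283 = -0.237

-0.237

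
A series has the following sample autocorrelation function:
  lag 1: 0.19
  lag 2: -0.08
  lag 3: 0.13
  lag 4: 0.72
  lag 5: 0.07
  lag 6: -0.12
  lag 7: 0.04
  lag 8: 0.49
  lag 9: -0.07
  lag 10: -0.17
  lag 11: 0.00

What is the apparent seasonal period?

4

The largest autocorrelation is r_4 = 0.72, with a weaker echo at lag 8 (0.49); the remaining lags stay at or below 0.19.
The dominant spike at lag 4 indicates a seasonal period of 4.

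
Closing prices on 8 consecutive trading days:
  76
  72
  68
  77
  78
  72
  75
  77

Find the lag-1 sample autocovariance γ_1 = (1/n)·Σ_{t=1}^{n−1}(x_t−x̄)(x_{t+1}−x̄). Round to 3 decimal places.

-0.549

Mean x̄ = (76 + 72 + 68 + 77 + 78 + 72 + 75 + 77)/8 = 74.3750
Deviations: 1.6250, -2.3750, -6.3750, 2.6250, 3.6250, -2.3750, 0.6250, 2.6250
Σ_{t=1}^{7}(x_t−x̄)(x_{t+1}−x̄) = -4.3906
γ_1 = -4.3906 / 8 = -0.549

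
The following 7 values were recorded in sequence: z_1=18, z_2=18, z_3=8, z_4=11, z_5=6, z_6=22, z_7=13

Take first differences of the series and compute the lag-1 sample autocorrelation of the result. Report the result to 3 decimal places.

-0.571

First differences Δz: 0, -10, 3, -5, 16, -9
Mean of differences = -0.8333
Numerator Σ(Δz_t−Δz̄)(Δz_{t+1}−Δz̄) = -266.3611
Denominator Σ(Δz_t−Δz̄)² = 466.8333
r_1(Δz) = -266.3611 / 466.8333 = -0.571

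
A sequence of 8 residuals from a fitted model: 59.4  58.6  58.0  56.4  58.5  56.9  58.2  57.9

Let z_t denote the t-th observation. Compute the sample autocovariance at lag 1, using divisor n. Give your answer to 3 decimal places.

-0.096

Mean z̄ = (59.4 + 58.6 + 58.0 + 56.4 + 58.5 + 56.9 + 58.2 + 57.9)/8 = 57.9875
Σ_{t=1}^{7}(z_t−z̄)(z_{t+1}−z̄) = -0.7677
γ_1 = -0.7677 / 8 = -0.096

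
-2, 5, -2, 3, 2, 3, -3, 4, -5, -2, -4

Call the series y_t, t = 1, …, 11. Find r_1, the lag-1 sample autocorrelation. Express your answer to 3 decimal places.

Mean ȳ = (-2 + 5 − 2 + 3 + 2 + 3 − 3 + 4 − 5 − 2 − 4)/11 = -0.0909
Numerator Σ_{t=1}^{10}(y_t−ȳ)(y_{t+1}−ȳ) = -36.5537
Denominator Σ(y_t−ȳ)² = 124.9091
r_1 = -36.5537 / 124.9091 = -0.293

-0.293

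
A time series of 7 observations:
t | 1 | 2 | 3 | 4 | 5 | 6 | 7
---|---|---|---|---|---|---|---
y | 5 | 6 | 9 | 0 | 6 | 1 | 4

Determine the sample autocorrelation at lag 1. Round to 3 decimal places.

Mean ȳ = (5 + 6 + 9 + 0 + 6 + 1 + 4)/7 = 4.4286
Deviations from mean: 0.5714, 1.5714, 4.5714, -4.4286, 1.5714, -3.4286, -0.4286
Σ(y_t−ȳ)(y_{t+1}−ȳ) = (0.8980) + (7.1837) + (-20.2449) + (-6.9592) + (-5.3878) + (1.4694) = -23.0408
Denominator Σ(y_t−ȳ)² = 57.7143
r_1 = -23.0408 / 57.7143 = -0.399

-0.399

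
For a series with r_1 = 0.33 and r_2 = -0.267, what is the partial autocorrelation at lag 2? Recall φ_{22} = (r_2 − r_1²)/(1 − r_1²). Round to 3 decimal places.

φ_{22} = (r_2 − r_1²) / (1 − r_1²)
r_1² = (0.33)² = 0.1089
Numerator = -0.267 − 0.1089 = -0.3759; denominator = 1 − 0.1089 = 0.8911
φ_{22} = -0.3759 / 0.8911 = -0.422

-0.422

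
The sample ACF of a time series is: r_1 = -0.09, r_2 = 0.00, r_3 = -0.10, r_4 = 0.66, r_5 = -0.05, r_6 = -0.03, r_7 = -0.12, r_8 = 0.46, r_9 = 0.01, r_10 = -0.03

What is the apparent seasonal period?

4

The largest autocorrelation is r_4 = 0.66, with a weaker echo at lag 8 (0.46); the remaining lags stay at or below 0.01.
The dominant spike at lag 4 indicates a seasonal period of 4.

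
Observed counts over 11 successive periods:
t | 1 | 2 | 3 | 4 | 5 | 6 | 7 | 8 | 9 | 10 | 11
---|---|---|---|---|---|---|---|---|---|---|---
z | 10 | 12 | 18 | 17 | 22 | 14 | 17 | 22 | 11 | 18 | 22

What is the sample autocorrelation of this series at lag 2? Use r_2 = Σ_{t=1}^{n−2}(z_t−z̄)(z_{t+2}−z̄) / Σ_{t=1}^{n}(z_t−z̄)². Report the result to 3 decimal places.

-0.214

Mean z̄ = (10 + 12 + 18 + 17 + 22 + 14 + 17 + 22 + 11 + 18 + 22)/11 = 16.6364
Numerator Σ_{t=1}^{9}(z_t−z̄)(z_{t+2}−z̄) = -41.5372
Denominator Σ(z_t−z̄)² = 194.5455
r_2 = -41.5372 / 194.5455 = -0.214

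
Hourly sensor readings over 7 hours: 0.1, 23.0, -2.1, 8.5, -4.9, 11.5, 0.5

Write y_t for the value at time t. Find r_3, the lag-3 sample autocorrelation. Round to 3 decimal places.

Mean ȳ = (0.1 + 23.0 − 2.1 + 8.5 − 4.9 + 11.5 + 0.5)/7 = 5.2286
Numerator Σ_{t=1}^{4}(y_t−ȳ)(y_{t+3}−ȳ) = -258.2067
Denominator Σ(y_t−ȳ)² = 570.8143
r_3 = -258.2067 / 570.8143 = -0.452

-0.452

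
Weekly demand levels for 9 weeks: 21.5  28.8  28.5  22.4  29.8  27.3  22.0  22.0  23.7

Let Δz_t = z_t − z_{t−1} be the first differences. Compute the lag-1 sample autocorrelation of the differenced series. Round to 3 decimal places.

-0.269

First differences Δz: 7.3, -0.3, -6.1, 7.4, -2.5, -5.3, 0.0, 1.7
Mean of differences = 0.2750
Numerator Σ(Δz_t−Δz̄)(Δz_{t+1}−Δz̄) = -48.9556
Denominator Σ(Δz_t−Δz̄)² = 181.9750
r_1(Δz) = -48.9556 / 181.9750 = -0.269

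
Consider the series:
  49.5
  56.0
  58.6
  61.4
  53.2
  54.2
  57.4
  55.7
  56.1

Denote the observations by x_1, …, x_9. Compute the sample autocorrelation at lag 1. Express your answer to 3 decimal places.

Mean x̄ = (49.5 + 56.0 + 58.6 + 61.4 + 53.2 + 54.2 + 57.4 + 55.7 + 56.1)/9 = 55.7889
Numerator Σ_{t=1}^{8}(x_t−x̄)(x_{t+1}−x̄) = 1.8954
Denominator Σ(x_t−x̄)² = 90.9089
r_1 = 1.8954 / 90.9089 = 0.021

0.021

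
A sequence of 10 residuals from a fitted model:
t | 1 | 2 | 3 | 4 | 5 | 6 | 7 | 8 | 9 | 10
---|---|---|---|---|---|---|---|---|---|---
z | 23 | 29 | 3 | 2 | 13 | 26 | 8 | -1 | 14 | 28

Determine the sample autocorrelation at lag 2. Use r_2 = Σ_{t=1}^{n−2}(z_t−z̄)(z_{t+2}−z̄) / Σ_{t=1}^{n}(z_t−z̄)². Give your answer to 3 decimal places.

Mean z̄ = (23 + 29 + 3 + 2 + 13 + 26 + 8 − 1 + 14 + 28)/10 = 14.5000
Numerator Σ_{t=1}^{8}(z_t−z̄)(z_{t+2}−z̄) = -780.0000
Denominator Σ(z_t−z̄)² = 1170.5000
r_2 = -780.0000 / 1170.5000 = -0.666

-0.666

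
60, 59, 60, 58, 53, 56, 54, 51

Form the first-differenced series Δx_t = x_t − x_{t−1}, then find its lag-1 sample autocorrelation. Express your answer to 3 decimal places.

-0.388

First differences Δx: -1, 1, -2, -5, 3, -2, -3
Mean of differences = -1.2857
Numerator Σ(Δx_t−Δx̄)(Δx_{t+1}−Δx̄) = -16.0816
Denominator Σ(Δx_t−Δx̄)² = 41.4286
r_1(Δx) = -16.0816 / 41.4286 = -0.388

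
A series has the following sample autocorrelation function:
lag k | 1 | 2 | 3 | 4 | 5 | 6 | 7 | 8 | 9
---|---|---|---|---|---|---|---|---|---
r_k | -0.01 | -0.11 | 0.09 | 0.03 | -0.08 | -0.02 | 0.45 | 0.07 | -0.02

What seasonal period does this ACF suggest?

7

The largest autocorrelation is r_7 = 0.45; the remaining lags stay at or below 0.09.
The dominant spike at lag 7 indicates a seasonal period of 7.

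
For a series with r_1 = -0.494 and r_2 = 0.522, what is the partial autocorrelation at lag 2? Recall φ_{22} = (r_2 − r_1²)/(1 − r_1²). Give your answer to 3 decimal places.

0.368

φ_{22} = (r_2 − r_1²) / (1 − r_1²)
r_1² = (-0.494)² = 0.244036
Numerator = 0.522 − 0.2440 = 0.2780; denominator = 1 − 0.2440 = 0.7560
φ_{22} = 0.2780 / 0.7560 = 0.368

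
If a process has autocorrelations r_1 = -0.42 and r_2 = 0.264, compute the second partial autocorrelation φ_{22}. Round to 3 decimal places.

φ_{22} = (r_2 − r_1²) / (1 − r_1²)
r_1² = (-0.42)² = 0.1764
Numerator = 0.264 − 0.1764 = 0.0876; denominator = 1 − 0.1764 = 0.8236
φ_{22} = 0.0876 / 0.8236 = 0.106

0.106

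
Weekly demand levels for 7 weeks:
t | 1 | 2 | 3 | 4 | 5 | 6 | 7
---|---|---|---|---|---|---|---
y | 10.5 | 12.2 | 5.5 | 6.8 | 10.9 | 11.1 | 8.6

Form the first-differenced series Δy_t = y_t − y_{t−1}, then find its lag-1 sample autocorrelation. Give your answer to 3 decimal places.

First differences Δy: 1.7, -6.7, 1.3, 4.1, 0.2, -2.5
Mean of differences = -0.3167
Numerator Σ(Δy_t−Δȳ)(Δy_{t+1}−Δȳ) = -14.8986
Denominator Σ(Δy_t−Δȳ)² = 71.9683
r_1(Δy) = -14.8986 / 71.9683 = -0.207

-0.207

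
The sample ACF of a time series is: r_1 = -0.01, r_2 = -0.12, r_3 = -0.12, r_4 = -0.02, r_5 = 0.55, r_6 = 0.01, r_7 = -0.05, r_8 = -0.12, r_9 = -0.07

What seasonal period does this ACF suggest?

5

The largest autocorrelation is r_5 = 0.55; the remaining lags stay at or below 0.01.
The dominant spike at lag 5 indicates a seasonal period of 5.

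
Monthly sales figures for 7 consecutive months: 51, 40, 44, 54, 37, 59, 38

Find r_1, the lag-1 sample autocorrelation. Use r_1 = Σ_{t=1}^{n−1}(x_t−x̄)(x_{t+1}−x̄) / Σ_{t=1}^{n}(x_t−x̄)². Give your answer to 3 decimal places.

-0.740

Mean x̄ = (51 + 40 + 44 + 54 + 37 + 59 + 38)/7 = 46.1429
Numerator Σ_{t=1}^{6}(x_t−x̄)(x_{t+1}−x̄) = -327.5918
Denominator Σ(x_t−x̄)² = 442.8571
r_1 = -327.5918 / 442.8571 = -0.740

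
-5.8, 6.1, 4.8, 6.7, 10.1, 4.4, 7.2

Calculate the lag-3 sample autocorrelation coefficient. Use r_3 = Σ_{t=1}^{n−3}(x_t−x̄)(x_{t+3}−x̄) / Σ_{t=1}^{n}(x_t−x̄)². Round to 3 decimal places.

Mean x̄ = (-5.8 + 6.1 + 4.8 + 6.7 + 10.1 + 4.4 + 7.2)/7 = 4.7857
Deviations from mean: -10.5857, 1.3143, 0.0143, 1.9143, 5.3143, -0.3857, 2.4143
Numerator Σ_{t=1}^{4}(x_t−x̄)(x_{t+3}−x̄) = -8.6635
Denominator Σ(x_t−x̄)² = 151.6686
r_3 = -8.6635 / 151.6686 = -0.057

-0.057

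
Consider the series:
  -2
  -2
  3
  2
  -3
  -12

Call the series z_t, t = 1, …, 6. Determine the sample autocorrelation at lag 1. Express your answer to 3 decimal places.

0.202

Mean z̄ = (-2 − 2 + 3 + 2 − 3 − 12)/6 = -2.3333
Deviations from mean: 0.3333, 0.3333, 5.3333, 4.3333, -0.6667, -9.6667
Σ(z_t−z̄)(z_{t+1}−z̄) = (0.1111) + (1.7778) + (23.1111) + (-2.8889) + (6.4444) = 28.5556
Denominator Σ(z_t−z̄)² = 141.3333
r_1 = 28.5556 / 141.3333 = 0.202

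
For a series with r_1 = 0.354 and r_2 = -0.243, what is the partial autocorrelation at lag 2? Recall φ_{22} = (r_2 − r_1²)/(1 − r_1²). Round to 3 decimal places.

-0.421

φ_{22} = (r_2 − r_1²) / (1 − r_1²)
r_1² = (0.354)² = 0.125316
Numerator = -0.243 − 0.1253 = -0.3683; denominator = 1 − 0.1253 = 0.8747
φ_{22} = -0.3683 / 0.8747 = -0.421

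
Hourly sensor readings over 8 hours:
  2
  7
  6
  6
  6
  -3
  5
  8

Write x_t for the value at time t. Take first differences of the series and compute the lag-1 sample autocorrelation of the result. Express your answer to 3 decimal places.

-0.298

First differences Δx: 5, -1, 0, 0, -9, 8, 3
Mean of differences = 0.8571
Numerator Σ(Δx_t−Δx̄)(Δx_{t+1}−Δx̄) = -52.0204
Denominator Σ(Δx_t−Δx̄)² = 174.8571
r_1(Δx) = -52.0204 / 174.8571 = -0.298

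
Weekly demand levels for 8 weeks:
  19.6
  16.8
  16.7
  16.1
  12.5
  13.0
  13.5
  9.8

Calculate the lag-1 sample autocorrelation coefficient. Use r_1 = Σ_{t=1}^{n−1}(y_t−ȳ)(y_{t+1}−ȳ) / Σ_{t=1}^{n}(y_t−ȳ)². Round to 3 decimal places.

Mean ȳ = (19.6 + 16.8 + 16.7 + 16.1 + 12.5 + 13.0 + 13.5 + 9.8)/8 = 14.7500
Numerator Σ_{t=1}^{7}(y_t−ȳ)(y_{t+1}−ȳ) = 25.8475
Denominator Σ(y_t−ȳ)² = 67.5400
r_1 = 25.8475 / 67.5400 = 0.383

0.383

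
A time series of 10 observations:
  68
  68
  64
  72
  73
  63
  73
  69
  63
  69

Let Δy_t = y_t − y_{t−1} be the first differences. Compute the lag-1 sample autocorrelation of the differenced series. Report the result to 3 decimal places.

-0.503

First differences Δy: 0, -4, 8, 1, -10, 10, -4, -6, 6
Mean of differences = 0.1111
Numerator Σ(Δy_t−Δȳ)(Δy_{t+1}−Δȳ) = -185.4568
Denominator Σ(Δy_t−Δȳ)² = 368.8889
r_1(Δy) = -185.4568 / 368.8889 = -0.503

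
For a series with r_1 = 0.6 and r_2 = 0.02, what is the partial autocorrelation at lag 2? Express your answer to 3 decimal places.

-0.531

φ_{22} = (r_2 − r_1²) / (1 − r_1²)
r_1² = (0.6)² = 0.36
Numerator = 0.02 − 0.3600 = -0.3400; denominator = 1 − 0.3600 = 0.6400
φ_{22} = -0.3400 / 0.6400 = -0.531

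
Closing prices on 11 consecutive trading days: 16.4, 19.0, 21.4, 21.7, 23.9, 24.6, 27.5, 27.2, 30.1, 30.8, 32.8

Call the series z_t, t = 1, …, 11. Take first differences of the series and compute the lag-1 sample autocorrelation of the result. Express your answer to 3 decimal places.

First differences Δz: 2.6, 2.4, 0.3, 2.2, 0.7, 2.9, -0.3, 2.9, 0.7, 2.0
Mean of differences = 1.6400
Numerator Σ(Δz_t−Δz̄)(Δz_{t+1}−Δz̄) = -9.1616
Denominator Σ(Δz_t−Δz̄)² = 12.4440
r_1(Δz) = -9.1616 / 12.4440 = -0.736

-0.736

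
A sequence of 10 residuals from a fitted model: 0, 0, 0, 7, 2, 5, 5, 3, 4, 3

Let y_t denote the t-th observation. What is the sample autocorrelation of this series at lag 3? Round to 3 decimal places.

Mean ȳ = (0 + 0 + 0 + 7 + 2 + 5 + 5 + 3 + 4 + 3)/10 = 2.9000
Σ(y_t−ȳ)(y_{t+3}−ȳ) = (-11.8900) + (2.6100) + (-6.0900) + (8.6100) + (-0.0900) + (2.3100) + (0.2100) = -4.3300
Denominator Σ(y_t−ȳ)² = 52.9000
r_3 = -4.3300 / 52.9000 = -0.082

-0.082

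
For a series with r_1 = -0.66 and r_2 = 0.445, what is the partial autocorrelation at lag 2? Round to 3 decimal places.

φ_{22} = (r_2 − r_1²) / (1 − r_1²)
r_1² = (-0.66)² = 0.4356
Numerator = 0.445 − 0.4356 = 0.0094; denominator = 1 − 0.4356 = 0.5644
φ_{22} = 0.0094 / 0.5644 = 0.017

0.017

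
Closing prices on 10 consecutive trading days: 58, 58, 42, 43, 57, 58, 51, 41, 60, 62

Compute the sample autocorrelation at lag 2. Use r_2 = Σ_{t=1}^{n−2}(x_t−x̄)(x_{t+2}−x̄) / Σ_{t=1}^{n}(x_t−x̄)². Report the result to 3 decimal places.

Mean x̄ = (58 + 58 + 42 + 43 + 57 + 58 + 51 + 41 + 60 + 62)/10 = 53.0000
Numerator Σ_{t=1}^{8}(x_t−x̄)(x_{t+2}−x̄) = -389.0000
Denominator Σ(x_t−x̄)² = 590.0000
r_2 = -389.0000 / 590.0000 = -0.659

-0.659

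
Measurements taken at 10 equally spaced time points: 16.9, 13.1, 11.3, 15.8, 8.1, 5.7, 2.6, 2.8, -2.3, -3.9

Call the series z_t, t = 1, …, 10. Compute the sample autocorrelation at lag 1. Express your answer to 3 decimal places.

Mean z̄ = (16.9 + 13.1 + 11.3 + 15.8 + 8.1 + 5.7 + 2.6 + 2.8 − 2.3 − 3.9)/10 = 7.0100
Numerator Σ_{t=1}^{9}(z_t−z̄)(z_{t+1}−z̄) = 297.3289
Denominator Σ(z_t−z̄)² = 476.3490
r_1 = 297.3289 / 476.3490 = 0.624

0.624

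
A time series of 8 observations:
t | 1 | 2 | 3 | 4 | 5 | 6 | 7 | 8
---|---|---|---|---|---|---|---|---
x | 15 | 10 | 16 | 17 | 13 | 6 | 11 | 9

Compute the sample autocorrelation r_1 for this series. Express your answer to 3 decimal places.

0.137

Mean x̄ = (15 + 10 + 16 + 17 + 13 + 6 + 11 + 9)/8 = 12.1250
Deviations from mean: 2.8750, -2.1250, 3.8750, 4.8750, 0.8750, -6.1250, -1.1250, -3.1250
Σ(x_t−x̄)(x_{t+1}−x̄) = (-6.1094) + (-8.2344) + (18.8906) + (4.2656) + (-5.3594) + (6.8906) + (3.5156) = 13.8594
Denominator Σ(x_t−x̄)² = 100.8750
r_1 = 13.8594 / 100.8750 = 0.137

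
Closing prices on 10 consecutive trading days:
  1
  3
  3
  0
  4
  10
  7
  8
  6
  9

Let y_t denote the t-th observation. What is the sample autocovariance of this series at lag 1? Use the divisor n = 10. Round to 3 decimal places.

4.489

Mean ȳ = (1 + 3 + 3 + 0 + 4 + 10 + 7 + 8 + 6 + 9)/10 = 5.1000
Σ_{t=1}^{9}(y_t−ȳ)(y_{t+1}−ȳ) = 44.8900
γ_1 = 44.8900 / 10 = 4.489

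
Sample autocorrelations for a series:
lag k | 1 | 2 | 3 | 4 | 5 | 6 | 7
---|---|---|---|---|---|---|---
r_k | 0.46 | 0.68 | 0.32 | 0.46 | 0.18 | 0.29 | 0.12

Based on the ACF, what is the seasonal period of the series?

The largest autocorrelation is r_2 = 0.68; the remaining lags stay at or below 0.46.
The dominant spike at lag 2 indicates a seasonal period of 2.

2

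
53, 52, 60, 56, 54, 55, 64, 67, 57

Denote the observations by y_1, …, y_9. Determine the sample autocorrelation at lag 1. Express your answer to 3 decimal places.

Mean ȳ = (53 + 52 + 60 + 56 + 54 + 55 + 64 + 67 + 57)/9 = 57.5556
Numerator Σ_{t=1}^{8}(y_t−ȳ)(y_{t+1}−ȳ) = 61.6914
Denominator Σ(y_t−ȳ)² = 210.2222
r_1 = 61.6914 / 210.2222 = 0.293

0.293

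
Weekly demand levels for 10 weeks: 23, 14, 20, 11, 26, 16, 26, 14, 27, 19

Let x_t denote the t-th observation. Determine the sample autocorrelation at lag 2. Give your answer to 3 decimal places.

0.653

Mean x̄ = (23 + 14 + 20 + 11 + 26 + 16 + 26 + 14 + 27 + 19)/10 = 19.6000
Numerator Σ_{t=1}^{8}(x_t−x̄)(x_{t+2}−x̄) = 194.8800
Denominator Σ(x_t−x̄)² = 298.4000
r_2 = 194.8800 / 298.4000 = 0.653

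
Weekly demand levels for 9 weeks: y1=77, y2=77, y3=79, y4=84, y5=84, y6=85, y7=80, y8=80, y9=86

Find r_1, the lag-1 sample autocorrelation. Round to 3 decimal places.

0.315

Mean ȳ = (77 + 77 + 79 + 84 + 84 + 85 + 80 + 80 + 86)/9 = 81.3333
Numerator Σ_{t=1}^{8}(y_t−ȳ)(y_{t+1}−ȳ) = 30.2222
Denominator Σ(y_t−ȳ)² = 96.0000
r_1 = 30.2222 / 96.0000 = 0.315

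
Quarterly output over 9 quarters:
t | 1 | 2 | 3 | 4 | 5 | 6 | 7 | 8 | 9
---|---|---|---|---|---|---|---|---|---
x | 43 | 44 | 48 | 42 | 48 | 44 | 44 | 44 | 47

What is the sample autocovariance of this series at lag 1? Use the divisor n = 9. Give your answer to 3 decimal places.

-2.458

Mean x̄ = (43 + 44 + 48 + 42 + 48 + 44 + 44 + 44 + 47)/9 = 44.8889
Σ_{t=1}^{8}(x_t−x̄)(x_{t+1}−x̄) = -22.1235
γ_1 = -22.1235 / 9 = -2.458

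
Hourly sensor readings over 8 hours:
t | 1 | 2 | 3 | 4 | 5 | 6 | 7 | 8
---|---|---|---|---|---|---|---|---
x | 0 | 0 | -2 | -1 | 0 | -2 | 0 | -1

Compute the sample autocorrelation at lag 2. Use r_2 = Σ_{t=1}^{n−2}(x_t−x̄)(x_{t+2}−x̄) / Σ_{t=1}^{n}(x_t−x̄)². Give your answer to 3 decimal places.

-0.159

Mean x̄ = (0 + 0 − 2 − 1 + 0 − 2 + 0 − 1)/8 = -0.7500
Deviations from mean: 0.7500, 0.7500, -1.2500, -0.2500, 0.7500, -1.2500, 0.7500, -0.2500
Σ(x_t−x̄)(x_{t+2}−x̄) = (-0.9375) + (-0.1875) + (-0.9375) + (0.3125) + (0.5625) + (0.3125) = -0.8750
Denominator Σ(x_t−x̄)² = 5.5000
r_2 = -0.8750 / 5.5000 = -0.159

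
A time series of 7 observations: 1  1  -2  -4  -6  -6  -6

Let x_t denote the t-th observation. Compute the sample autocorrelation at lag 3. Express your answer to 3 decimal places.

Mean x̄ = (1 + 1 − 2 − 4 − 6 − 6 − 6)/7 = -3.1429
Deviations from mean: 4.1429, 4.1429, 1.1429, -0.8571, -2.8571, -2.8571, -2.8571
Σ(x_t−x̄)(x_{t+3}−x̄) = (-3.5510) + (-11.8367) + (-3.2653) + (2.4490) = -16.2041
Denominator Σ(x_t−x̄)² = 60.8571
r_3 = -16.2041 / 60.8571 = -0.266

-0.266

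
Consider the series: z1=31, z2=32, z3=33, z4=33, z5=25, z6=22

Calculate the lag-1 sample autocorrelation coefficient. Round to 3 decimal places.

Mean z̄ = (31 + 32 + 33 + 33 + 25 + 22)/6 = 29.3333
Deviations from mean: 1.6667, 2.6667, 3.6667, 3.6667, -4.3333, -7.3333
Σ(z_t−z̄)(z_{t+1}−z̄) = (4.4444) + (9.7778) + (13.4444) + (-15.8889) + (31.7778) = 43.5556
Denominator Σ(z_t−z̄)² = 109.3333
r_1 = 43.5556 / 109.3333 = 0.398

0.398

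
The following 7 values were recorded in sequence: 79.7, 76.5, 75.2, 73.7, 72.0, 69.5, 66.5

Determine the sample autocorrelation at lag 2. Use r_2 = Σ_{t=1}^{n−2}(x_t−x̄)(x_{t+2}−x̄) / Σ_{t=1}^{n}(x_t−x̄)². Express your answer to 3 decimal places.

0.156

Mean x̄ = (79.7 + 76.5 + 75.2 + 73.7 + 72.0 + 69.5 + 66.5)/7 = 73.3000
Numerator Σ_{t=1}^{5}(x_t−x̄)(x_{t+2}−x̄) = 18.2900
Denominator Σ(x_t−x̄)² = 117.3400
r_2 = 18.2900 / 117.3400 = 0.156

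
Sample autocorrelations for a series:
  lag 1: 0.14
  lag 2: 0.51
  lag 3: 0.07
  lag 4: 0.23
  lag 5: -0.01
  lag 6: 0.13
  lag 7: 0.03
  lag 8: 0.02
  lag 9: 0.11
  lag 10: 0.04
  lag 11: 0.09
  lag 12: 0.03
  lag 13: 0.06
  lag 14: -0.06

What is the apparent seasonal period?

The largest autocorrelation is r_2 = 0.51, with a weaker echo at lag 4 (0.23); the remaining lags stay at or below 0.14.
The dominant spike at lag 2 indicates a seasonal period of 2.

2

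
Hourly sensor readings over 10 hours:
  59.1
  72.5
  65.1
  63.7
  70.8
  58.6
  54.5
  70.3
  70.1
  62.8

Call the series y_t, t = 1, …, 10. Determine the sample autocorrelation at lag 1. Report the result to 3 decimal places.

Mean ȳ = (59.1 + 72.5 + 65.1 + 63.7 + 70.8 + 58.6 + 54.5 + 70.3 + 70.1 + 62.8)/10 = 64.7500
Numerator Σ_{t=1}^{9}(y_t−ȳ)(y_{t+1}−ȳ) = -59.5925
Denominator Σ(y_t−ȳ)² = 335.9250
r_1 = -59.5925 / 335.9250 = -0.177

-0.177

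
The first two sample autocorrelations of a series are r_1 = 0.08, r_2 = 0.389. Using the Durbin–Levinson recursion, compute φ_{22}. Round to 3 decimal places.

0.385

φ_{22} = (r_2 − r_1²) / (1 − r_1²)
r_1² = (0.08)² = 0.0064
Numerator = 0.389 − 0.0064 = 0.3826; denominator = 1 − 0.0064 = 0.9936
φ_{22} = 0.3826 / 0.9936 = 0.385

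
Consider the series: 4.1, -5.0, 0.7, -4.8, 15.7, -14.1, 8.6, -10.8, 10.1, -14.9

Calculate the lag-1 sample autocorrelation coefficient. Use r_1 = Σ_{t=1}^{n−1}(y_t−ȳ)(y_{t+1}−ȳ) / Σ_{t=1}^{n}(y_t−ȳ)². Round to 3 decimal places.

-0.787

Mean ȳ = (4.1 − 5.0 + 0.7 − 4.8 + 15.7 − 14.1 + 8.6 − 10.8 + 10.1 − 14.9)/10 = -1.0400
Numerator Σ_{t=1}^{9}(y_t−ȳ)(y_{t+1}−ȳ) = -798.4656
Denominator Σ(y_t−ȳ)² = 1014.4440
r_1 = -798.4656 / 1014.4440 = -0.787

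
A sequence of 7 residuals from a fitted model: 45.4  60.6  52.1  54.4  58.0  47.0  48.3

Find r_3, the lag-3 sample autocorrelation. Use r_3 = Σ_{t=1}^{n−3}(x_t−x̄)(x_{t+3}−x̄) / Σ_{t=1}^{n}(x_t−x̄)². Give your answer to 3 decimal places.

Mean x̄ = (45.4 + 60.6 + 52.1 + 54.4 + 58.0 + 47.0 + 48.3)/7 = 52.2571
Deviations from mean: -6.8571, 8.3429, -0.1571, 2.1429, 5.7429, -5.2571, -3.9571
Σ(x_t−x̄)(x_{t+3}−x̄) = (-14.6939) + (47.9118) + (0.8261) + (-8.4796) = 25.5645
Denominator Σ(x_t−x̄)² = 197.5171
r_3 = 25.5645 / 197.5171 = 0.129

0.129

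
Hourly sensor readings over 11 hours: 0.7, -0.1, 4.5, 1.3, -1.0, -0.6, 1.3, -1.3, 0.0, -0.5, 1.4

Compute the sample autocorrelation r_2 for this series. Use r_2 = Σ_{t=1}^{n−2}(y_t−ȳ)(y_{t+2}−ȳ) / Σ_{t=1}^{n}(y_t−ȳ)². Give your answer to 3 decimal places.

-0.183

Mean ȳ = (0.7 − 0.1 + 4.5 + 1.3 − 1.0 − 0.6 + 1.3 − 1.3 + 0.0 − 0.5 + 1.4)/11 = 0.5182
Numerator Σ_{t=1}^{9}(y_t−ȳ)(y_{t+2}−ȳ) = -4.8434
Denominator Σ(y_t−ȳ)² = 26.4364
r_2 = -4.8434 / 26.4364 = -0.183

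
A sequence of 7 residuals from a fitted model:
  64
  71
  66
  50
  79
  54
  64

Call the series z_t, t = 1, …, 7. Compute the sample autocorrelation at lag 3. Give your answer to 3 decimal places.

0.148

Mean z̄ = (64 + 71 + 66 + 50 + 79 + 54 + 64)/7 = 64.0000
Deviations from mean: 0.0000, 7.0000, 2.0000, -14.0000, 15.0000, -10.0000, 0.0000
Numerator Σ_{t=1}^{4}(z_t−z̄)(z_{t+3}−z̄) = 85.0000
Denominator Σ(z_t−z̄)² = 574.0000
r_3 = 85.0000 / 574.0000 = 0.148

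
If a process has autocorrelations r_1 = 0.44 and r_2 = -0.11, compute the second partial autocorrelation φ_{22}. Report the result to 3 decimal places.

-0.376

φ_{22} = (r_2 − r_1²) / (1 − r_1²)
r_1² = (0.44)² = 0.1936
Numerator = -0.11 − 0.1936 = -0.3036; denominator = 1 − 0.1936 = 0.8064
φ_{22} = -0.3036 / 0.8064 = -0.376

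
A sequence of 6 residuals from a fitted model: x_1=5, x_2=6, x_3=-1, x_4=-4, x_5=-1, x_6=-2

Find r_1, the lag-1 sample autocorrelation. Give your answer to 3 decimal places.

Mean x̄ = (5 + 6 − 1 − 4 − 1 − 2)/6 = 0.5000
Deviations from mean: 4.5000, 5.5000, -1.5000, -4.5000, -1.5000, -2.5000
Σ(x_t−x̄)(x_{t+1}−x̄) = (24.7500) + (-8.2500) + (6.7500) + (6.7500) + (3.7500) = 33.7500
Denominator Σ(x_t−x̄)² = 81.5000
r_1 = 33.7500 / 81.5000 = 0.414

0.414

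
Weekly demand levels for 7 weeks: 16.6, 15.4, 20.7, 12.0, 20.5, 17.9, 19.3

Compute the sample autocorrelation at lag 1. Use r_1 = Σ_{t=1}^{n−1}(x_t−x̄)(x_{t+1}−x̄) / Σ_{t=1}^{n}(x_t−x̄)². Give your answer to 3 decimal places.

-0.637

Mean x̄ = (16.6 + 15.4 + 20.7 + 12.0 + 20.5 + 17.9 + 19.3)/7 = 17.4857
Numerator Σ_{t=1}^{6}(x_t−x̄)(x_{t+1}−x̄) = -37.0245
Denominator Σ(x_t−x̄)² = 58.1086
r_1 = -37.0245 / 58.1086 = -0.637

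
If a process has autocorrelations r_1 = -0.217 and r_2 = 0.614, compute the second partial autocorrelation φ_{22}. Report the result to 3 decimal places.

0.595

φ_{22} = (r_2 − r_1²) / (1 − r_1²)
r_1² = (-0.217)² = 0.047089
Numerator = 0.614 − 0.0471 = 0.5669; denominator = 1 − 0.0471 = 0.9529
φ_{22} = 0.5669 / 0.9529 = 0.595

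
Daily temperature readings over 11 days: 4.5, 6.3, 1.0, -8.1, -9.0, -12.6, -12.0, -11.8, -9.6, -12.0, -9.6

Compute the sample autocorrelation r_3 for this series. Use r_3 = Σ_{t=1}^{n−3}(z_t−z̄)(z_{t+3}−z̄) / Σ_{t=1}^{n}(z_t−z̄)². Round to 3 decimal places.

-0.021

Mean z̄ = (4.5 + 6.3 + 1.0 − 8.1 − 9.0 − 12.6 − 12.0 − 11.8 − 9.6 − 12.0 − 9.6)/11 = -6.6273
Numerator Σ_{t=1}^{8}(z_t−z̄)(z_{t+3}−z̄) = -10.4313
Denominator Σ(z_t−z̄)² = 494.7418
r_3 = -10.4313 / 494.7418 = -0.021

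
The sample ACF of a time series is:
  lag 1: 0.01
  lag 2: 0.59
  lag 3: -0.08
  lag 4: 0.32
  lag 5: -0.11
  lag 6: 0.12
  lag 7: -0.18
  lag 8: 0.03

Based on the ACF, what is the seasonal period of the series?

2

The largest autocorrelation is r_2 = 0.59, with a weaker echo at lag 4 (0.32); the remaining lags stay at or below 0.12.
The dominant spike at lag 2 indicates a seasonal period of 2.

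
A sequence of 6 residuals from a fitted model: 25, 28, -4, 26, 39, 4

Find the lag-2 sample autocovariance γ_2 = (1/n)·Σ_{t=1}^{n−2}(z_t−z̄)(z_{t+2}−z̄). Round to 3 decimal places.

Mean z̄ = (25 + 28 − 4 + 26 + 39 + 4)/6 = 19.6667
Deviations: 5.3333, 8.3333, -23.6667, 6.3333, 19.3333, -15.6667
Σ_{t=1}^{4}(z_t−z̄)(z_{t+2}−z̄) = -630.2222
γ_2 = -630.2222 / 6 = -105.037

-105.037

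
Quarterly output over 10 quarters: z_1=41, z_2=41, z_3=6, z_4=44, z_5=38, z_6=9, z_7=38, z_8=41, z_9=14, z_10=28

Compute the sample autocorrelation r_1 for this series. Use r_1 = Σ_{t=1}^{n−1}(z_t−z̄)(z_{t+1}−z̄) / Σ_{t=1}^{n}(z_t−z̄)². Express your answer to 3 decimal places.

Mean z̄ = (41 + 41 + 6 + 44 + 38 + 9 + 38 + 41 + 14 + 28)/10 = 30.0000
Numerator Σ_{t=1}^{9}(z_t−z̄)(z_{t+1}−z̄) = -759.0000
Denominator Σ(z_t−z̄)² = 1964.0000
r_1 = -759.0000 / 1964.0000 = -0.386

-0.386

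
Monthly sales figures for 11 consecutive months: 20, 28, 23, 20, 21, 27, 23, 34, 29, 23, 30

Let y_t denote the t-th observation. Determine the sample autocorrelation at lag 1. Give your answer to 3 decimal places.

Mean ȳ = (20 + 28 + 23 + 20 + 21 + 27 + 23 + 34 + 29 + 23 + 30)/11 = 25.2727
Numerator Σ_{t=1}^{10}(y_t−ȳ)(y_{t+1}−ȳ) = -3.8926
Denominator Σ(y_t−ȳ)² = 212.1818
r_1 = -3.8926 / 212.1818 = -0.018

-0.018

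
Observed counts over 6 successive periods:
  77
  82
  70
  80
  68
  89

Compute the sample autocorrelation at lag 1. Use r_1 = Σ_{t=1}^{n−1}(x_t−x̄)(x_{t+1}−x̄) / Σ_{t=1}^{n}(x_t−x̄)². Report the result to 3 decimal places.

-0.610

Mean x̄ = (77 + 82 + 70 + 80 + 68 + 89)/6 = 77.6667
Deviations from mean: -0.6667, 4.3333, -7.6667, 2.3333, -9.6667, 11.3333
Numerator Σ_{t=1}^{5}(x_t−x̄)(x_{t+1}−x̄) = -186.1111
Denominator Σ(x_t−x̄)² = 305.3333
r_1 = -186.1111 / 305.3333 = -0.610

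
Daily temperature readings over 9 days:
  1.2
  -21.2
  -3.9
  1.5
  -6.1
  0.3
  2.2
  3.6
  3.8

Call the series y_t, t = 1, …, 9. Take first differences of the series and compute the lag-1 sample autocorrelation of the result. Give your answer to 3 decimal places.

First differences Δy: -22.4, 17.3, 5.4, -7.6, 6.4, 1.9, 1.4, 0.2
Mean of differences = 0.3250
Numerator Σ(Δy_t−Δȳ)(Δy_{t+1}−Δȳ) = -376.8456
Denominator Σ(Δy_t−Δȳ)² = 933.6950
r_1(Δy) = -376.8456 / 933.6950 = -0.404

-0.404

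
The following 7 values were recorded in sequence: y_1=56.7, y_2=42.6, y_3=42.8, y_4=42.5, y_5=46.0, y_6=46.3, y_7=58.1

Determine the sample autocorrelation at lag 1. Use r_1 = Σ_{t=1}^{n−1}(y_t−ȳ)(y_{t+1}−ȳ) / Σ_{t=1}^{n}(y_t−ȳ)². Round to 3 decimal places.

Mean ȳ = (56.7 + 42.6 + 42.8 + 42.5 + 46.0 + 46.3 + 58.1)/7 = 47.8571
Numerator Σ_{t=1}^{6}(y_t−ȳ)(y_{t+1}−ȳ) = 4.0810
Denominator Σ(y_t−ȳ)² = 270.8971
r_1 = 4.0810 / 270.8971 = 0.015

0.015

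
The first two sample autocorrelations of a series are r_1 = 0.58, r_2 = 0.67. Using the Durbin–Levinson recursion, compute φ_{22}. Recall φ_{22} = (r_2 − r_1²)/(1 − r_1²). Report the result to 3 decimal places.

φ_{22} = (r_2 − r_1²) / (1 − r_1²)
r_1² = (0.58)² = 0.3364
Numerator = 0.67 − 0.3364 = 0.3336; denominator = 1 − 0.3364 = 0.6636
φ_{22} = 0.3336 / 0.6636 = 0.503

0.503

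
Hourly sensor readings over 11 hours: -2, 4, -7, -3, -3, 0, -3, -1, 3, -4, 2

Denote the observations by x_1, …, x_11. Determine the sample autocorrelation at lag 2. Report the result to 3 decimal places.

Mean x̄ = (-2 + 4 − 7 − 3 − 3 + 0 − 3 − 1 + 3 − 4 + 2)/11 = -1.2727
Numerator Σ_{t=1}^{9}(x_t−x̄)(x_{t+2}−x̄) = 11.9421
Denominator Σ(x_t−x̄)² = 108.1818
r_2 = 11.9421 / 108.1818 = 0.110

0.110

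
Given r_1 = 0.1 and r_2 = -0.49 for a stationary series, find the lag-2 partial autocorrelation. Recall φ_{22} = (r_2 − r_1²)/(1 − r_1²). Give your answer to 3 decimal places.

-0.505

φ_{22} = (r_2 − r_1²) / (1 − r_1²)
r_1² = (0.1)² = 0.01
Numerator = -0.49 − 0.0100 = -0.5000; denominator = 1 − 0.0100 = 0.9900
φ_{22} = -0.5000 / 0.9900 = -0.505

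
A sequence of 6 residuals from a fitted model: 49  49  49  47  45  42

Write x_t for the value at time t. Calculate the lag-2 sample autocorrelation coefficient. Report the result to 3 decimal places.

0.007

Mean x̄ = (49 + 49 + 49 + 47 + 45 + 42)/6 = 46.8333
Deviations from mean: 2.1667, 2.1667, 2.1667, 0.1667, -1.8333, -4.8333
Σ(x_t−x̄)(x_{t+2}−x̄) = (4.6944) + (0.3611) + (-3.9722) + (-0.8056) = 0.2778
Denominator Σ(x_t−x̄)² = 40.8333
r_2 = 0.2778 / 40.8333 = 0.007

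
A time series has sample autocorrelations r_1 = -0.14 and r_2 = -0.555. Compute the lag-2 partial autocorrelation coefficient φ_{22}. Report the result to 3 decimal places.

φ_{22} = (r_2 − r_1²) / (1 − r_1²)
r_1² = (-0.14)² = 0.0196
Numerator = -0.555 − 0.0196 = -0.5746; denominator = 1 − 0.0196 = 0.9804
φ_{22} = -0.5746 / 0.9804 = -0.586

-0.586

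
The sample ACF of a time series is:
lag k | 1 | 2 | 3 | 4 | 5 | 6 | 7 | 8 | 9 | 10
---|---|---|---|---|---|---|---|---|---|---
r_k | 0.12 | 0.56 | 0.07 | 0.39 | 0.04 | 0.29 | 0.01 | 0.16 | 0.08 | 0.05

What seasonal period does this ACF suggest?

The largest autocorrelation is r_2 = 0.56, with weaker echoes at lags 4 (0.39), 6 (0.29) and 8 (0.16); the remaining lags stay at or below 0.12.
The dominant spike at lag 2 indicates a seasonal period of 2.

2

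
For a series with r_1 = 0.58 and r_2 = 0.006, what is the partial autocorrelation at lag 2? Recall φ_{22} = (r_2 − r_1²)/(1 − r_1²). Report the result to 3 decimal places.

φ_{22} = (r_2 − r_1²) / (1 − r_1²)
r_1² = (0.58)² = 0.3364
Numerator = 0.006 − 0.3364 = -0.3304; denominator = 1 − 0.3364 = 0.6636
φ_{22} = -0.3304 / 0.6636 = -0.498

-0.498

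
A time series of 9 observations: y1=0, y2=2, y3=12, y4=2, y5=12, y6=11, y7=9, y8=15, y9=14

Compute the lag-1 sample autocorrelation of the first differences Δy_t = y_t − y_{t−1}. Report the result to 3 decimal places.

First differences Δy: 2, 10, -10, 10, -1, -2, 6, -1
Mean of differences = 1.7500
Numerator Σ(Δy_t−Δȳ)(Δy_{t+1}−Δȳ) = -231.8125
Denominator Σ(Δy_t−Δȳ)² = 321.5000
r_1(Δy) = -231.8125 / 321.5000 = -0.721

-0.721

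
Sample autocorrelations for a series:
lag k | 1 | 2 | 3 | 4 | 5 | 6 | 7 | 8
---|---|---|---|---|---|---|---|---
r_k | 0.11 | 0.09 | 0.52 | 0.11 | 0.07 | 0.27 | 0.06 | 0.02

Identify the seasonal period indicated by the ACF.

The largest autocorrelation is r_3 = 0.52, with a weaker echo at lag 6 (0.27); the remaining lags stay at or below 0.11.
The dominant spike at lag 3 indicates a seasonal period of 3.

3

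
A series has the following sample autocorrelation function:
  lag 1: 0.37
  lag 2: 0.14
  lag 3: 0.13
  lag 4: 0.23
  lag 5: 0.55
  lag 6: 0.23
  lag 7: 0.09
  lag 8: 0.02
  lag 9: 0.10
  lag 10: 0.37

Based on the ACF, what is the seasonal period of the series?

The largest autocorrelation is r_5 = 0.55; the remaining lags stay at or below 0.37. The elevated value at lag 1 (0.37), dropping to 0.14 at lag 2, reflects decaying short-term dependence rather than seasonality.
The dominant spike at lag 5 indicates a seasonal period of 5.

5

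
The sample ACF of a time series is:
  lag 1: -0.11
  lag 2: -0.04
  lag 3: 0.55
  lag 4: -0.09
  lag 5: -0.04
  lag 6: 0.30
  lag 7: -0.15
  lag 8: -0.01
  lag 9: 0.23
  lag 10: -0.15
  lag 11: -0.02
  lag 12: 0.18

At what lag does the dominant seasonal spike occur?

The largest autocorrelation is r_3 = 0.55, with weaker echoes at lags 6 (0.30), 9 (0.23) and 12 (0.18); the remaining lags stay at or below -0.01.
The dominant spike at lag 3 indicates a seasonal period of 3.

3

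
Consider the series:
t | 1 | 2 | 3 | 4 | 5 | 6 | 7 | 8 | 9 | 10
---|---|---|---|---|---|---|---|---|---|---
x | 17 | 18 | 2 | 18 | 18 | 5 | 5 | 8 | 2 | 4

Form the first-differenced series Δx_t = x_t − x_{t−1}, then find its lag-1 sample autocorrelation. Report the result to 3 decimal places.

-0.459

First differences Δx: 1, -16, 16, 0, -13, 0, 3, -6, 2
Mean of differences = -1.4444
Numerator Σ(Δx_t−Δx̄)(Δx_{t+1}−Δx̄) = -327.1975
Denominator Σ(Δx_t−Δx̄)² = 712.2222
r_1(Δx) = -327.1975 / 712.2222 = -0.459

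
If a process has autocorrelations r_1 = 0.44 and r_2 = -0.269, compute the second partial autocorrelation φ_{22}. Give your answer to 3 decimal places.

-0.574

φ_{22} = (r_2 − r_1²) / (1 − r_1²)
r_1² = (0.44)² = 0.1936
Numerator = -0.269 − 0.1936 = -0.4626; denominator = 1 − 0.1936 = 0.8064
φ_{22} = -0.4626 / 0.8064 = -0.574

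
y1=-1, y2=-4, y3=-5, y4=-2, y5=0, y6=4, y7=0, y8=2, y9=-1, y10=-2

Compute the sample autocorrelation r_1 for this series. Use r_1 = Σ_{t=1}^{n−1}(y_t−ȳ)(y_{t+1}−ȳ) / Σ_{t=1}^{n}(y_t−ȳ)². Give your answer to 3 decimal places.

Mean ȳ = (-1 − 4 − 5 − 2 + 0 + 4 + 0 + 2 − 1 − 2)/10 = -0.9000
Numerator Σ_{t=1}^{9}(y_t−ȳ)(y_{t+1}−ȳ) = 27.7900
Denominator Σ(y_t−ȳ)² = 62.9000
r_1 = 27.7900 / 62.9000 = 0.442

0.442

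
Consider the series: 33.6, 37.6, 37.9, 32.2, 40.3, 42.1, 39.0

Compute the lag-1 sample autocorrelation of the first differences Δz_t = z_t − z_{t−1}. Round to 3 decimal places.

First differences Δz: 4.0, 0.3, -5.7, 8.1, 1.8, -3.1
Mean of differences = 0.9000
Numerator Σ(Δz_t−Δz̄)(Δz_{t+1}−Δz̄) = -42.5400
Denominator Σ(Δz_t−Δz̄)² = 122.1800
r_1(Δz) = -42.5400 / 122.1800 = -0.348

-0.348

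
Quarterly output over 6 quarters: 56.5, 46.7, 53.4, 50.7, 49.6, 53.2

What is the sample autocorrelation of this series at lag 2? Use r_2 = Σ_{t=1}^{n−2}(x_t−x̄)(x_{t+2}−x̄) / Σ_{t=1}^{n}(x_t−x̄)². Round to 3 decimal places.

0.138

Mean x̄ = (56.5 + 46.7 + 53.4 + 50.7 + 49.6 + 53.2)/6 = 51.6833
Deviations from mean: 4.8167, -4.9833, 1.7167, -0.9833, -2.0833, 1.5167
Σ(x_t−x̄)(x_{t+2}−x̄) = (8.2686) + (4.9003) + (-3.5764) + (-1.4914) = 8.1011
Denominator Σ(x_t−x̄)² = 58.5883
r_2 = 8.1011 / 58.5883 = 0.138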